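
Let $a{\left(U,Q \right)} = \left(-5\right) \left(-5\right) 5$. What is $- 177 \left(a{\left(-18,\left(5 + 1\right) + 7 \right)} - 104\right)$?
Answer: $-3717$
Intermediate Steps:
$a{\left(U,Q \right)} = 125$ ($a{\left(U,Q \right)} = 25 \cdot 5 = 125$)
$- 177 \left(a{\left(-18,\left(5 + 1\right) + 7 \right)} - 104\right) = - 177 \left(125 - 104\right) = \left(-177\right) 21 = -3717$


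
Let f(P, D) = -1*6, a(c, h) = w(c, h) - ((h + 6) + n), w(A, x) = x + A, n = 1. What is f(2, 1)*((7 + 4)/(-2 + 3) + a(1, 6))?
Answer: -30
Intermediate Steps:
w(A, x) = A + x
a(c, h) = -7 + c (a(c, h) = (c + h) - ((h + 6) + 1) = (c + h) - ((6 + h) + 1) = (c + h) - (7 + h) = (c + h) + (-7 - h) = -7 + c)
f(P, D) = -6
f(2, 1)*((7 + 4)/(-2 + 3) + a(1, 6)) = -6*((7 + 4)/(-2 + 3) + (-7 + 1)) = -6*(11/1 - 6) = -6*(11*1 - 6) = -6*(11 - 6) = -6*5 = -30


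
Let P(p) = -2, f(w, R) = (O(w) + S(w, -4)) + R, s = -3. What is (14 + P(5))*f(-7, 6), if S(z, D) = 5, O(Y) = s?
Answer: 96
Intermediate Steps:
O(Y) = -3
f(w, R) = 2 + R (f(w, R) = (-3 + 5) + R = 2 + R)
(14 + P(5))*f(-7, 6) = (14 - 2)*(2 + 6) = 12*8 = 96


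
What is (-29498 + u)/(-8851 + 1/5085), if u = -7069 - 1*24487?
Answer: 155229795/22503667 ≈ 6.8980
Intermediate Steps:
u = -31556 (u = -7069 - 24487 = -31556)
(-29498 + u)/(-8851 + 1/5085) = (-29498 - 31556)/(-8851 + 1/5085) = -61054/(-8851 + 1/5085) = -61054/(-45007334/5085) = -61054*(-5085/45007334) = 155229795/22503667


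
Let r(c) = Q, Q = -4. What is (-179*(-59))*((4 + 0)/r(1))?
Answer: -10561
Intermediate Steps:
r(c) = -4
(-179*(-59))*((4 + 0)/r(1)) = (-179*(-59))*((4 + 0)/(-4)) = 10561*(4*(-¼)) = 10561*(-1) = -10561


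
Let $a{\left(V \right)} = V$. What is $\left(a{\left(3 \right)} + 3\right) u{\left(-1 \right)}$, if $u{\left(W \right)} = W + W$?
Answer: $-12$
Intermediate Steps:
$u{\left(W \right)} = 2 W$
$\left(a{\left(3 \right)} + 3\right) u{\left(-1 \right)} = \left(3 + 3\right) 2 \left(-1\right) = 6 \left(-2\right) = -12$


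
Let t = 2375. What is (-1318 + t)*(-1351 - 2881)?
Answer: -4473224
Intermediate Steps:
(-1318 + t)*(-1351 - 2881) = (-1318 + 2375)*(-1351 - 2881) = 1057*(-4232) = -4473224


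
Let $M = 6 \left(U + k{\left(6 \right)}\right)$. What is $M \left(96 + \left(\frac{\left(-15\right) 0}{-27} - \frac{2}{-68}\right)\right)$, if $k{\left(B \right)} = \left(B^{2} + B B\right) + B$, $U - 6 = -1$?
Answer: $\frac{812985}{17} \approx 47823.0$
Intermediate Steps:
$U = 5$ ($U = 6 - 1 = 5$)
$k{\left(B \right)} = B + 2 B^{2}$ ($k{\left(B \right)} = \left(B^{2} + B^{2}\right) + B = 2 B^{2} + B = B + 2 B^{2}$)
$M = 498$ ($M = 6 \left(5 + 6 \left(1 + 2 \cdot 6\right)\right) = 6 \left(5 + 6 \left(1 + 12\right)\right) = 6 \left(5 + 6 \cdot 13\right) = 6 \left(5 + 78\right) = 6 \cdot 83 = 498$)
$M \left(96 + \left(\frac{\left(-15\right) 0}{-27} - \frac{2}{-68}\right)\right) = 498 \left(96 + \left(\frac{\left(-15\right) 0}{-27} - \frac{2}{-68}\right)\right) = 498 \left(96 + \left(0 \left(- \frac{1}{27}\right) - - \frac{1}{34}\right)\right) = 498 \left(96 + \left(0 + \frac{1}{34}\right)\right) = 498 \left(96 + \frac{1}{34}\right) = 498 \cdot \frac{3265}{34} = \frac{812985}{17}$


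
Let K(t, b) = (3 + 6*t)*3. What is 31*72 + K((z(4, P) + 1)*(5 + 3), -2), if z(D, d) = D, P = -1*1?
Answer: 2961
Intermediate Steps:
P = -1
K(t, b) = 9 + 18*t
31*72 + K((z(4, P) + 1)*(5 + 3), -2) = 31*72 + (9 + 18*((4 + 1)*(5 + 3))) = 2232 + (9 + 18*(5*8)) = 2232 + (9 + 18*40) = 2232 + (9 + 720) = 2232 + 729 = 2961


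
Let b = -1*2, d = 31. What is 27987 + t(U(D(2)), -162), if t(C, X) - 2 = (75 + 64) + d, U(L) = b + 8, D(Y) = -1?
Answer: 28159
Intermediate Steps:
b = -2
U(L) = 6 (U(L) = -2 + 8 = 6)
t(C, X) = 172 (t(C, X) = 2 + ((75 + 64) + 31) = 2 + (139 + 31) = 2 + 170 = 172)
27987 + t(U(D(2)), -162) = 27987 + 172 = 28159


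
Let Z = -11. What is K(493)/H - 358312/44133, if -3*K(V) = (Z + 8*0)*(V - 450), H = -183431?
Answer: -21910828925/2698453441 ≈ -8.1198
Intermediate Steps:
K(V) = -1650 + 11*V/3 (K(V) = -(-11 + 8*0)*(V - 450)/3 = -(-11 + 0)*(-450 + V)/3 = -(-11)*(-450 + V)/3 = -(4950 - 11*V)/3 = -1650 + 11*V/3)
K(493)/H - 358312/44133 = (-1650 + (11/3)*493)/(-183431) - 358312/44133 = (-1650 + 5423/3)*(-1/183431) - 358312*1/44133 = (473/3)*(-1/183431) - 358312/44133 = -473/550293 - 358312/44133 = -21910828925/2698453441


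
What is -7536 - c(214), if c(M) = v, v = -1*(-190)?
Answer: -7726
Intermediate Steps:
v = 190
c(M) = 190
-7536 - c(214) = -7536 - 1*190 = -7536 - 190 = -7726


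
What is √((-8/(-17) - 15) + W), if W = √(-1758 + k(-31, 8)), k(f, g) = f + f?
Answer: √(-4199 + 578*I*√455)/17 ≈ 3.9076 + 5.4588*I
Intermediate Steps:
k(f, g) = 2*f
W = 2*I*√455 (W = √(-1758 + 2*(-31)) = √(-1758 - 62) = √(-1820) = 2*I*√455 ≈ 42.661*I)
√((-8/(-17) - 15) + W) = √((-8/(-17) - 15) + 2*I*√455) = √((-1/17*(-8) - 15) + 2*I*√455) = √((8/17 - 15) + 2*I*√455) = √(-247/17 + 2*I*√455)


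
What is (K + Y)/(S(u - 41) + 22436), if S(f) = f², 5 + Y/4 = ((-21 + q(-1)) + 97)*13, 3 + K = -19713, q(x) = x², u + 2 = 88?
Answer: -15732/24461 ≈ -0.64315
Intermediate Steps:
u = 86 (u = -2 + 88 = 86)
K = -19716 (K = -3 - 19713 = -19716)
Y = 3984 (Y = -20 + 4*(((-21 + (-1)²) + 97)*13) = -20 + 4*(((-21 + 1) + 97)*13) = -20 + 4*((-20 + 97)*13) = -20 + 4*(77*13) = -20 + 4*1001 = -20 + 4004 = 3984)
(K + Y)/(S(u - 41) + 22436) = (-19716 + 3984)/((86 - 41)² + 22436) = -15732/(45² + 22436) = -15732/(2025 + 22436) = -15732/24461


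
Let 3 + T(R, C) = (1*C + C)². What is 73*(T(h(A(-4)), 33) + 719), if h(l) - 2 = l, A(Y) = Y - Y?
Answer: 370256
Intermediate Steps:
A(Y) = 0
h(l) = 2 + l
T(R, C) = -3 + 4*C² (T(R, C) = -3 + (1*C + C)² = -3 + (C + C)² = -3 + (2*C)² = -3 + 4*C²)
73*(T(h(A(-4)), 33) + 719) = 73*((-3 + 4*33²) + 719) = 73*((-3 + 4*1089) + 719) = 73*((-3 + 4356) + 719) = 73*(4353 + 719) = 73*5072 = 370256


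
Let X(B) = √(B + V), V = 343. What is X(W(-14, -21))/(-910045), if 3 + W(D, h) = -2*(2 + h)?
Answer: -3*√42/910045 ≈ -2.1364e-5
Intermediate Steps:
W(D, h) = -7 - 2*h (W(D, h) = -3 - 2*(2 + h) = -3 + (-4 - 2*h) = -7 - 2*h)
X(B) = √(343 + B) (X(B) = √(B + 343) = √(343 + B))
X(W(-14, -21))/(-910045) = √(343 + (-7 - 2*(-21)))/(-910045) = √(343 + (-7 + 42))*(-1/910045) = √(343 + 35)*(-1/910045) = √378*(-1/910045) = (3*√42)*(-1/910045) = -3*√42/910045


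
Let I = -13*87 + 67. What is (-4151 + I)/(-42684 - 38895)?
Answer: 5215/81579 ≈ 0.063926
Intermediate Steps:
I = -1064 (I = -1131 + 67 = -1064)
(-4151 + I)/(-42684 - 38895) = (-4151 - 1064)/(-42684 - 38895) = -5215/(-81579) = -5215*(-1/81579) = 5215/81579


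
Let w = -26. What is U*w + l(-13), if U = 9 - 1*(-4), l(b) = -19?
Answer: -357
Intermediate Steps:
U = 13 (U = 9 + 4 = 13)
U*w + l(-13) = 13*(-26) - 19 = -338 - 19 = -357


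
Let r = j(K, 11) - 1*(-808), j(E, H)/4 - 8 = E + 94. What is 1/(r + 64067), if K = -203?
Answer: 1/64471 ≈ 1.5511e-5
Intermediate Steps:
j(E, H) = 408 + 4*E (j(E, H) = 32 + 4*(E + 94) = 32 + 4*(94 + E) = 32 + (376 + 4*E) = 408 + 4*E)
r = 404 (r = (408 + 4*(-203)) - 1*(-808) = (408 - 812) + 808 = -404 + 808 = 404)
1/(r + 64067) = 1/(404 + 64067) = 1/64471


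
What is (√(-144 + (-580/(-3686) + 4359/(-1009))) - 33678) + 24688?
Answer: -8990 + I*√512356301897785/1859587 ≈ -8990.0 + 12.172*I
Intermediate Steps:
(√(-144 + (-580/(-3686) + 4359/(-1009))) - 33678) + 24688 = (√(-144 + (-580*(-1/3686) + 4359*(-1/1009))) - 33678) + 24688 = (√(-144 + (290/1843 - 4359/1009)) - 33678) + 24688 = (√(-144 - 7741027/1859587) - 33678) + 24688 = (√(-275521555/1859587) - 33678) + 24688 = (I*√512356301897785/1859587 - 33678) + 24688 = (-33678 + I*√512356301897785/1859587) + 24688 = -8990 + I*√512356301897785/1859587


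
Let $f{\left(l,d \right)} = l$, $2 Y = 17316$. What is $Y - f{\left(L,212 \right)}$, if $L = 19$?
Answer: $8639$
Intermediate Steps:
$Y = 8658$ ($Y = \frac{1}{2} \cdot 17316 = 8658$)
$Y - f{\left(L,212 \right)} = 8658 - 19 = 8639$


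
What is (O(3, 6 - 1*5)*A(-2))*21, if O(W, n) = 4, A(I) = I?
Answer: -168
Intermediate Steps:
(O(3, 6 - 1*5)*A(-2))*21 = (4*(-2))*21 = -8*21 = -168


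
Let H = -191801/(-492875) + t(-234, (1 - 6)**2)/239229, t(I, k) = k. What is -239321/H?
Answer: -28218337524498375/45896683304 ≈ -6.1482e+5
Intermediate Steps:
H = 45896683304/117909993375 (H = -191801/(-492875) + (1 - 6)**2/239229 = -191801*(-1/492875) + (-5)**2*(1/239229) = 191801/492875 + 25*(1/239229) = 191801/492875 + 25/239229 = 45896683304/117909993375 ≈ 0.38925)
-239321/H = -239321/45896683304/117909993375 = -239321*117909993375/45896683304 = -28218337524498375/45896683304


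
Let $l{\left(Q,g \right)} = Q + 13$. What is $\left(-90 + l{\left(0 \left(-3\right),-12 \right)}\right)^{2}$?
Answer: $5929$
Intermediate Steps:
$l{\left(Q,g \right)} = 13 + Q$
$\left(-90 + l{\left(0 \left(-3\right),-12 \right)}\right)^{2} = \left(-90 + \left(13 + 0 \left(-3\right)\right)\right)^{2} = \left(-90 + \left(13 + 0\right)\right)^{2} = \left(-90 + 13\right)^{2} = \left(-77\right)^{2} = 5929$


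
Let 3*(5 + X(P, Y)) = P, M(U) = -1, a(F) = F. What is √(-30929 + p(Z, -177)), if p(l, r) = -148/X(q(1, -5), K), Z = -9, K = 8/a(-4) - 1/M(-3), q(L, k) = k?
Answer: I*√772670/5 ≈ 175.8*I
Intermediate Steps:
K = -1 (K = 8/(-4) - 1/(-1) = 8*(-¼) - 1*(-1) = -2 + 1 = -1)
X(P, Y) = -5 + P/3
p(l, r) = 111/5 (p(l, r) = -148/(-5 + (⅓)*(-5)) = -148/(-5 - 5/3) = -148/(-20/3) = -148*(-3/20) = 111/5)
√(-30929 + p(Z, -177)) = √(-30929 + 111/5) = √(-154534/5) = I*√772670/5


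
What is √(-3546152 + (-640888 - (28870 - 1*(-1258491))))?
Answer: I*√5474401 ≈ 2339.7*I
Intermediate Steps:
√(-3546152 + (-640888 - (28870 - 1*(-1258491)))) = √(-3546152 + (-640888 - (28870 + 1258491))) = √(-3546152 + (-640888 - 1*1287361)) = √(-3546152 + (-640888 - 1287361)) = √(-3546152 - 1928249) = √(-5474401) = I*√5474401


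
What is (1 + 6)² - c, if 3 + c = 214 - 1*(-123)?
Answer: -285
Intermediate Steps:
c = 334 (c = -3 + (214 - 1*(-123)) = -3 + (214 + 123) = -3 + 337 = 334)
(1 + 6)² - c = (1 + 6)² - 1*334 = 7² - 334 = 49 - 334 = -285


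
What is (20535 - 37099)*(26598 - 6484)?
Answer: -333168296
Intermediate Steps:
(20535 - 37099)*(26598 - 6484) = -16564*20114 = -333168296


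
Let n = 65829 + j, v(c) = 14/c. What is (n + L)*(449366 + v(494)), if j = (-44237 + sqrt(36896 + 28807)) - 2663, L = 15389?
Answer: 3809071810062/247 + 1220927499*sqrt(543)/247 ≈ 1.5537e+10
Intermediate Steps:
j = -46900 + 11*sqrt(543) (j = (-44237 + sqrt(65703)) - 2663 = (-44237 + 11*sqrt(543)) - 2663 = -46900 + 11*sqrt(543) ≈ -46644.)
n = 18929 + 11*sqrt(543) (n = 65829 + (-46900 + 11*sqrt(543)) = 18929 + 11*sqrt(543) ≈ 19185.)
(n + L)*(449366 + v(494)) = ((18929 + 11*sqrt(543)) + 15389)*(449366 + 14/494) = (34318 + 11*sqrt(543))*(449366 + 14*(1/494)) = (34318 + 11*sqrt(543))*(449366 + 7/247) = (34318 + 11*sqrt(543))*(110993409/247) = 3809071810062/247 + 1220927499*sqrt(543)/247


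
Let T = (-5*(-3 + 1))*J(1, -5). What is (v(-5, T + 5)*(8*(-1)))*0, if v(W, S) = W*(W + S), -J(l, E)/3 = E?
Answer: 0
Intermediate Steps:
J(l, E) = -3*E
T = 150 (T = (-5*(-3 + 1))*(-3*(-5)) = -5*(-2)*15 = 10*15 = 150)
v(W, S) = W*(S + W)
(v(-5, T + 5)*(8*(-1)))*0 = ((-5*((150 + 5) - 5))*(8*(-1)))*0 = (-5*(155 - 5)*(-8))*0 = (-5*150*(-8))*0 = -750*(-8)*0 = 6000*0 = 0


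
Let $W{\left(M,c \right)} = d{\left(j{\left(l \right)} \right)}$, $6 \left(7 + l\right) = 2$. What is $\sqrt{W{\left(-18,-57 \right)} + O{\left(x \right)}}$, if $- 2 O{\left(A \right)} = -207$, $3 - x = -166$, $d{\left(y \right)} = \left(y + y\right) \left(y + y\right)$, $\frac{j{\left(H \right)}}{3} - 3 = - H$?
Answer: $\frac{\sqrt{13870}}{2} \approx 58.885$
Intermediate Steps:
$l = - \frac{20}{3}$ ($l = -7 + \frac{1}{6} \cdot 2 = -7 + \frac{1}{3} = - \frac{20}{3} \approx -6.6667$)
$j{\left(H \right)} = 9 - 3 H$ ($j{\left(H \right)} = 9 + 3 \left(- H\right) = 9 - 3 H$)
$d{\left(y \right)} = 4 y^{2}$ ($d{\left(y \right)} = 2 y 2 y = 4 y^{2}$)
$x = 169$ ($x = 3 - -166 = 3 + 166 = 169$)
$O{\left(A \right)} = \frac{207}{2}$ ($O{\left(A \right)} = \left(- \frac{1}{2}\right) \left(-207\right) = \frac{207}{2}$)
$W{\left(M,c \right)} = 3364$ ($W{\left(M,c \right)} = 4 \left(9 - -20\right)^{2} = 4 \left(9 + 20\right)^{2} = 4 \cdot 29^{2} = 4 \cdot 841 = 3364$)
$\sqrt{W{\left(-18,-57 \right)} + O{\left(x \right)}} = \sqrt{3364 + \frac{207}{2}} = \sqrt{\frac{6935}{2}} = \frac{\sqrt{13870}}{2}$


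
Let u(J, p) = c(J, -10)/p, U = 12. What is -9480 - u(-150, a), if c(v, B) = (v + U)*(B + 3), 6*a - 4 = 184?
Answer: -447009/47 ≈ -9510.8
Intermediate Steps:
a = 94/3 (a = ⅔ + (⅙)*184 = ⅔ + 92/3 = 94/3 ≈ 31.333)
c(v, B) = (3 + B)*(12 + v) (c(v, B) = (v + 12)*(B + 3) = (12 + v)*(3 + B) = (3 + B)*(12 + v))
u(J, p) = (-84 - 7*J)/p (u(J, p) = (36 + 3*J + 12*(-10) - 10*J)/p = (36 + 3*J - 120 - 10*J)/p = (-84 - 7*J)/p)
-9480 - u(-150, a) = -9480 - 7*(-12 - 1*(-150))/94/3 = -9480 - 7*3*(-12 + 150)/94 = -9480 - 7*3*138/94 = -9480 - 1*1449/47 = -9480 - 1449/47 = -447009/47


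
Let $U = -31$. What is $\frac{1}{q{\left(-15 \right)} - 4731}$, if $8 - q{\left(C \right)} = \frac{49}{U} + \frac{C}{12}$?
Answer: $- \frac{124}{585301} \approx -0.00021186$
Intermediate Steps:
$q{\left(C \right)} = \frac{297}{31} - \frac{C}{12}$ ($q{\left(C \right)} = 8 - \left(\frac{49}{-31} + \frac{C}{12}\right) = 8 - \left(49 \left(- \frac{1}{31}\right) + C \frac{1}{12}\right) = 8 - \left(- \frac{49}{31} + \frac{C}{12}\right) = \frac{297}{31} - \frac{C}{12}$)
$\frac{1}{q{\left(-15 \right)} - 4731} = \frac{1}{\left(\frac{297}{31} - - \frac{5}{4}\right) - 4731} = \frac{1}{\left(\frac{297}{31} + \frac{5}{4}\right) - 4731} = \frac{1}{\frac{1343}{124} - 4731} = \frac{1}{- \frac{585301}{124}} = - \frac{124}{585301}$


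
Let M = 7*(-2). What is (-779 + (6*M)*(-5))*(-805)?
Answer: 288995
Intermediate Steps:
M = -14
(-779 + (6*M)*(-5))*(-805) = (-779 + (6*(-14))*(-5))*(-805) = (-779 - 84*(-5))*(-805) = (-779 + 420)*(-805) = -359*(-805) = 288995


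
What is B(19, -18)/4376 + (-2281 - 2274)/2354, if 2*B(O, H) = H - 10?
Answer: -4991409/2575276 ≈ -1.9382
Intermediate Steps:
B(O, H) = -5 + H/2 (B(O, H) = (H - 10)/2 = (-10 + H)/2 = -5 + H/2)
B(19, -18)/4376 + (-2281 - 2274)/2354 = (-5 + (1/2)*(-18))/4376 + (-2281 - 2274)/2354 = (-5 - 9)*(1/4376) - 4555*1/2354 = -14*1/4376 - 4555/2354 = -7/2188 - 4555/2354 = -4991409/2575276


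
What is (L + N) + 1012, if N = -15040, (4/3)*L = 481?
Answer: -54669/4 ≈ -13667.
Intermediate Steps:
L = 1443/4 (L = (3/4)*481 = 1443/4 ≈ 360.75)
(L + N) + 1012 = (1443/4 - 15040) + 1012 = -58717/4 + 1012 = -54669/4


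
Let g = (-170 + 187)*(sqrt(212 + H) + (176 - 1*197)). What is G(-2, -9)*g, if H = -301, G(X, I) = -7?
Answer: 2499 - 119*I*sqrt(89) ≈ 2499.0 - 1122.6*I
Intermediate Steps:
g = -357 + 17*I*sqrt(89) (g = (-170 + 187)*(sqrt(212 - 301) + (176 - 1*197)) = 17*(sqrt(-89) + (176 - 197)) = 17*(I*sqrt(89) - 21) = 17*(-21 + I*sqrt(89)) = -357 + 17*I*sqrt(89) ≈ -357.0 + 160.38*I)
G(-2, -9)*g = -7*(-357 + 17*I*sqrt(89)) = 2499 - 119*I*sqrt(89)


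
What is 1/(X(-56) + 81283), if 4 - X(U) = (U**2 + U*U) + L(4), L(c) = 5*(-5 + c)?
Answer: 1/75020 ≈ 1.3330e-5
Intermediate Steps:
L(c) = -25 + 5*c
X(U) = 9 - 2*U**2 (X(U) = 4 - ((U**2 + U*U) + (-25 + 5*4)) = 4 - ((U**2 + U**2) + (-25 + 20)) = 4 - (2*U**2 - 5) = 4 - (-5 + 2*U**2) = 4 + (5 - 2*U**2) = 9 - 2*U**2)
1/(X(-56) + 81283) = 1/((9 - 2*(-56)**2) + 81283) = 1/((9 - 2*3136) + 81283) = 1/((9 - 6272) + 81283) = 1/(-6263 + 81283) = 1/75020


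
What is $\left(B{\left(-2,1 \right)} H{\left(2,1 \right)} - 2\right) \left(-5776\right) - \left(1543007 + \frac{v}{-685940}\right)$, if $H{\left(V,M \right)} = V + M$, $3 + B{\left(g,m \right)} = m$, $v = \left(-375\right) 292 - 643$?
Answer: $- \frac{1026714416203}{685940} \approx -1.4968 \cdot 10^{6}$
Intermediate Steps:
$v = -110143$ ($v = -109500 - 643 = -110143$)
$B{\left(g,m \right)} = -3 + m$
$H{\left(V,M \right)} = M + V$
$\left(B{\left(-2,1 \right)} H{\left(2,1 \right)} - 2\right) \left(-5776\right) - \left(1543007 + \frac{v}{-685940}\right) = \left(\left(-3 + 1\right) \left(1 + 2\right) - 2\right) \left(-5776\right) - \left(1543007 - \frac{110143}{-685940}\right) = \left(\left(-2\right) 3 - 2\right) \left(-5776\right) - \left(1543007 - - \frac{110143}{685940}\right) = \left(-6 - 2\right) \left(-5776\right) - \left(1543007 + \frac{110143}{685940}\right) = \left(-8\right) \left(-5776\right) - \frac{1058410331723}{685940} = 46208 - \frac{1058410331723}{685940} = - \frac{1026714416203}{685940}$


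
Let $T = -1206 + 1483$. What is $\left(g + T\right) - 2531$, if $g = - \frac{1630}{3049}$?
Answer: $- \frac{6874076}{3049} \approx -2254.5$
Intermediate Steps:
$g = - \frac{1630}{3049}$ ($g = \left(-1630\right) \frac{1}{3049} = - \frac{1630}{3049} \approx -0.5346$)
$T = 277$
$\left(g + T\right) - 2531 = \left(- \frac{1630}{3049} + 277\right) - 2531 = \frac{842943}{3049} - 2531 = - \frac{6874076}{3049}$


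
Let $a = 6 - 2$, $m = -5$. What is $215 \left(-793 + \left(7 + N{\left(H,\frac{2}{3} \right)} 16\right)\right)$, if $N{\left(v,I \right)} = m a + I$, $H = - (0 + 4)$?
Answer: $- \frac{706490}{3} \approx -2.355 \cdot 10^{5}$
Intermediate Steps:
$a = 4$ ($a = 6 - 2 = 4$)
$H = -4$ ($H = \left(-1\right) 4 = -4$)
$N{\left(v,I \right)} = -20 + I$ ($N{\left(v,I \right)} = \left(-5\right) 4 + I = -20 + I$)
$215 \left(-793 + \left(7 + N{\left(H,\frac{2}{3} \right)} 16\right)\right) = 215 \left(-793 + \left(7 + \left(-20 + \frac{2}{3}\right) 16\right)\right) = 215 \left(-793 + \left(7 - \frac{928}{3}\right)\right) = 215 \left(-793 - \frac{907}{3}\right) = 215 \left(- \frac{3286}{3}\right) = - \frac{706490}{3}$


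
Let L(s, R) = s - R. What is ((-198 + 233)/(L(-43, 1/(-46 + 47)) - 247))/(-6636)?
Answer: 5/275868 ≈ 1.8125e-5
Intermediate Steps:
((-198 + 233)/(L(-43, 1/(-46 + 47)) - 247))/(-6636) = ((-198 + 233)/((-43 - 1/(-46 + 47)) - 247))/(-6636) = (35/((-43 - 1/1) - 247))*(-1/6636) = (35/((-43 - 1*1) - 247))*(-1/6636) = (35/((-43 - 1) - 247))*(-1/6636) = (35/(-44 - 247))*(-1/6636) = (35/(-291))*(-1/6636) = (35*(-1/291))*(-1/6636) = -35/291*(-1/6636) = 5/275868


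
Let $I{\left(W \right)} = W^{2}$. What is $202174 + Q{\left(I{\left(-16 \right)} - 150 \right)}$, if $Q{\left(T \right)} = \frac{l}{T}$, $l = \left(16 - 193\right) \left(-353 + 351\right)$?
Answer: $\frac{10715399}{53} \approx 2.0218 \cdot 10^{5}$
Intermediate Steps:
$l = 354$ ($l = \left(-177\right) \left(-2\right) = 354$)
$Q{\left(T \right)} = \frac{354}{T}$
$202174 + Q{\left(I{\left(-16 \right)} - 150 \right)} = 202174 + \frac{354}{\left(-16\right)^{2} - 150} = 202174 + \frac{354}{256 - 150} = 202174 + \frac{354}{106} = 202174 + 354 \cdot \frac{1}{106} = 202174 + \frac{177}{53} = \frac{10715399}{53}$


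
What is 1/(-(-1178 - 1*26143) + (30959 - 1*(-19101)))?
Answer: 1/77381 ≈ 1.2923e-5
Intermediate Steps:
1/(-(-1178 - 1*26143) + (30959 - 1*(-19101))) = 1/(-(-1178 - 26143) + (30959 + 19101)) = 1/(-1*(-27321) + 50060) = 1/(27321 + 50060) = 1/77381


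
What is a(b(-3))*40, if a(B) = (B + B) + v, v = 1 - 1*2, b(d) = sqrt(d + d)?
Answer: -40 + 80*I*sqrt(6) ≈ -40.0 + 195.96*I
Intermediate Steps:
b(d) = sqrt(2)*sqrt(d) (b(d) = sqrt(2*d) = sqrt(2)*sqrt(d))
v = -1 (v = 1 - 2 = -1)
a(B) = -1 + 2*B (a(B) = (B + B) - 1 = 2*B - 1 = -1 + 2*B)
a(b(-3))*40 = (-1 + 2*(sqrt(2)*sqrt(-3)))*40 = (-1 + 2*(sqrt(2)*(I*sqrt(3))))*40 = (-1 + 2*(I*sqrt(6)))*40 = (-1 + 2*I*sqrt(6))*40 = -40 + 80*I*sqrt(6)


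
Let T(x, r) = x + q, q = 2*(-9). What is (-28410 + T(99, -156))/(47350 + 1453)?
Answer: -28329/48803 ≈ -0.58048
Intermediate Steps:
q = -18
T(x, r) = -18 + x (T(x, r) = x - 18 = -18 + x)
(-28410 + T(99, -156))/(47350 + 1453) = (-28410 + (-18 + 99))/(47350 + 1453) = (-28410 + 81)/48803 = -28329*1/48803 = -28329/48803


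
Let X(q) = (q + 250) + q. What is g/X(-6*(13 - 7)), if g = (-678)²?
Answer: 229842/89 ≈ 2582.5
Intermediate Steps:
g = 459684
X(q) = 250 + 2*q (X(q) = (250 + q) + q = 250 + 2*q)
g/X(-6*(13 - 7)) = 459684/(250 + 2*(-6*(13 - 7))) = 459684/(250 + 2*(-6*6)) = 459684/(250 + 2*(-36)) = 459684/(250 - 72) = 459684/178 = 459684*(1/178) = 229842/89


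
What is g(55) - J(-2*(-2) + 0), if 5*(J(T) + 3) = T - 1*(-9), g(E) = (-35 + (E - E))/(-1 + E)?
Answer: -67/270 ≈ -0.24815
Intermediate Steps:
g(E) = -35/(-1 + E) (g(E) = (-35 + 0)/(-1 + E) = -35/(-1 + E))
J(T) = -6/5 + T/5 (J(T) = -3 + (T - 1*(-9))/5 = -3 + (T + 9)/5 = -3 + (9 + T)/5 = -3 + (9/5 + T/5) = -6/5 + T/5)
g(55) - J(-2*(-2) + 0) = -35/(-1 + 55) - (-6/5 + (-2*(-2) + 0)/5) = -35/54 - (-6/5 + (4 + 0)/5) = -35*1/54 - (-6/5 + (⅕)*4) = -35/54 - (-6/5 + ⅘) = -35/54 - 1*(-⅖) = -35/54 + ⅖ = -67/270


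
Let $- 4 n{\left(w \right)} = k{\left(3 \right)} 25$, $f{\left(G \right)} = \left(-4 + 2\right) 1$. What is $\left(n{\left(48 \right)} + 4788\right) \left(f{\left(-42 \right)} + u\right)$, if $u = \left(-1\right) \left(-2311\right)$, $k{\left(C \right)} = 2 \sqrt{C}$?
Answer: $11055492 - \frac{57725 \sqrt{3}}{2} \approx 1.1006 \cdot 10^{7}$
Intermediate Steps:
$u = 2311$
$f{\left(G \right)} = -2$ ($f{\left(G \right)} = \left(-2\right) 1 = -2$)
$n{\left(w \right)} = - \frac{25 \sqrt{3}}{2}$ ($n{\left(w \right)} = - \frac{2 \sqrt{3} \cdot 25}{4} = - \frac{50 \sqrt{3}}{4} = - \frac{25 \sqrt{3}}{2}$)
$\left(n{\left(48 \right)} + 4788\right) \left(f{\left(-42 \right)} + u\right) = \left(- \frac{25 \sqrt{3}}{2} + 4788\right) \left(-2 + 2311\right) = \left(4788 - \frac{25 \sqrt{3}}{2}\right) 2309 = 11055492 - \frac{57725 \sqrt{3}}{2}$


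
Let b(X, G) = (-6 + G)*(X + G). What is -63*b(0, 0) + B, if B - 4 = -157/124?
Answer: 339/124 ≈ 2.7339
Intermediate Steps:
B = 339/124 (B = 4 - 157/124 = 339/124 ≈ 2.7339)
b(X, G) = (-6 + G)*(G + X)
-63*b(0, 0) + B = -63*(0² - 6*0 - 6*0 + 0*0) + 339/124 = -63*(0 + 0 + 0 + 0) + 339/124 = -63*0 + 339/124 = 0 + 339/124 = 339/124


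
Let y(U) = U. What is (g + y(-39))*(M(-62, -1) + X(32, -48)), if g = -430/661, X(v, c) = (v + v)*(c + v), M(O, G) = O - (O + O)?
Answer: 25213058/661 ≈ 38144.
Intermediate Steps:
M(O, G) = -O (M(O, G) = O - 2*O = -O)
X(v, c) = 2*v*(c + v) (X(v, c) = (2*v)*(c + v) = 2*v*(c + v))
g = -430/661 (g = -430*1/661 = -430/661 ≈ -0.65053)
(g + y(-39))*(M(-62, -1) + X(32, -48)) = (-430/661 - 39)*(-1*(-62) + 2*32*(-48 + 32)) = -26209*(62 + 2*32*(-16))/661 = -26209*(62 - 1024)/661 = -26209/661*(-962) = 25213058/661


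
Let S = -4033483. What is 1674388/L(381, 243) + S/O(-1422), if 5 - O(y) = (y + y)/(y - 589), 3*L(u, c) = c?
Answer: -644944067485/584091 ≈ -1.1042e+6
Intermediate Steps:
L(u, c) = c/3
O(y) = 5 - 2*y/(-589 + y) (O(y) = 5 - (y + y)/(y - 589) = 5 - 2*y/(-589 + y))
1674388/L(381, 243) + S/O(-1422) = 1674388/(((⅓)*243)) - 4033483*(-589 - 1422)/(-2945 + 3*(-1422)) = 1674388/81 - 4033483*(-2011/(-2945 - 4266)) = 1674388*(1/81) - 4033483/((-1/2011*(-7211))) = 1674388/81 - 4033483/7211/2011 = 1674388/81 - 4033483*2011/7211 = 1674388/81 - 8111334313/7211 = -644944067485/584091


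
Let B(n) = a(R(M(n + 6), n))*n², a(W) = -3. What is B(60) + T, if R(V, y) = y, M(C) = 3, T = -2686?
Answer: -13486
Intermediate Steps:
B(n) = -3*n²
B(60) + T = -3*60² - 2686 = -3*3600 - 2686 = -10800 - 2686 = -13486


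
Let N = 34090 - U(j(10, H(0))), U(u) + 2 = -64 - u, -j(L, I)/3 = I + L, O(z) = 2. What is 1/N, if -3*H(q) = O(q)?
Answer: 1/34128 ≈ 2.9301e-5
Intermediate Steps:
H(q) = -2/3 (H(q) = -1/3*2 = -2/3)
j(L, I) = -3*I - 3*L (j(L, I) = -3*(I + L) = -3*I - 3*L)
U(u) = -66 - u (U(u) = -2 + (-64 - u) = -66 - u)
N = 34128 (N = 34090 - (-66 - (-3*(-2/3) - 3*10)) = 34090 - (-66 - (2 - 30)) = 34090 - (-66 - 1*(-28)) = 34090 - (-66 + 28) = 34090 - 1*(-38) = 34090 + 38 = 34128)
1/N = 1/34128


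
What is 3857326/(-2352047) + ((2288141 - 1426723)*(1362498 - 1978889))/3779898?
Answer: -624440843618611667/4445248875603 ≈ -1.4047e+5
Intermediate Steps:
3857326/(-2352047) + ((2288141 - 1426723)*(1362498 - 1978889))/3779898 = 3857326*(-1/2352047) + (861418*(-616391))*(1/3779898) = -3857326/2352047 - 530970302438*1/3779898 = -3857326/2352047 - 265485151219/1889949 = -624440843618611667/4445248875603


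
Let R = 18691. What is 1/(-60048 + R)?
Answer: -1/41357 ≈ -2.4180e-5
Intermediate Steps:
1/(-60048 + R) = 1/(-60048 + 18691) = 1/(-41357) = -1/41357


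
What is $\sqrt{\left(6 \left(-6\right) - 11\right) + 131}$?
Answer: $2 \sqrt{21} \approx 9.1651$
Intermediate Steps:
$\sqrt{\left(6 \left(-6\right) - 11\right) + 131} = \sqrt{\left(-36 - 11\right) + 131} = \sqrt{-47 + 131} = \sqrt{84} = 2 \sqrt{21}$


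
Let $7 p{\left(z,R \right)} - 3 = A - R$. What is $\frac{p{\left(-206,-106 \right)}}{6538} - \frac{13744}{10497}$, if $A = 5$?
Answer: $- \frac{313905623}{240202851} \approx -1.3068$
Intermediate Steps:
$p{\left(z,R \right)} = \frac{8}{7} - \frac{R}{7}$ ($p{\left(z,R \right)} = \frac{3}{7} + \frac{5 - R}{7} = \frac{3}{7} - \left(- \frac{5}{7} + \frac{R}{7}\right) = \frac{8}{7} - \frac{R}{7}$)
$\frac{p{\left(-206,-106 \right)}}{6538} - \frac{13744}{10497} = \frac{\frac{8}{7} - - \frac{106}{7}}{6538} - \frac{13744}{10497} = \left(\frac{8}{7} + \frac{106}{7}\right) \frac{1}{6538} - \frac{13744}{10497} = \frac{114}{7} \cdot \frac{1}{6538} - \frac{13744}{10497} = \frac{57}{22883} - \frac{13744}{10497} = - \frac{313905623}{240202851}$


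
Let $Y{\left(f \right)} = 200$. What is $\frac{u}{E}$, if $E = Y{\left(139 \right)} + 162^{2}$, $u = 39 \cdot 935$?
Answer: $\frac{3315}{2404} \approx 1.379$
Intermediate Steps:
$u = 36465$
$E = 26444$ ($E = 200 + 162^{2} = 200 + 26244 = 26444$)
$\frac{u}{E} = \frac{36465}{26444} = 36465 \cdot \frac{1}{26444} = \frac{3315}{2404}$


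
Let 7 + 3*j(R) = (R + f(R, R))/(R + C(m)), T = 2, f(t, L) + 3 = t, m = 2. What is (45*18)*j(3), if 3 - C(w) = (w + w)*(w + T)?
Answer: -1971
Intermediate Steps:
f(t, L) = -3 + t
C(w) = 3 - 2*w*(2 + w) (C(w) = 3 - (w + w)*(w + 2) = 3 - 2*w*(2 + w))
j(R) = -7/3 + (-3 + 2*R)/(3*(-13 + R)) (j(R) = -7/3 + ((R + (-3 + R))/(R + (3 - 4*2 - 2*2**2)))/3 = -7/3 + ((-3 + 2*R)/(R + (3 - 8 - 2*4)))/3 = -7/3 + ((-3 + 2*R)/(R + (3 - 8 - 8)))/3 = -7/3 + ((-3 + 2*R)/(R - 13))/3 = -7/3 + ((-3 + 2*R)/(-13 + R))/3 = -7/3 + (-3 + 2*R)/(3*(-13 + R)))
(45*18)*j(3) = (45*18)*((88 - 5*3)/(3*(-13 + 3))) = 810*((1/3)*(88 - 15)/(-10)) = 810*((1/3)*(-1/10)*73) = 810*(-73/30) = -1971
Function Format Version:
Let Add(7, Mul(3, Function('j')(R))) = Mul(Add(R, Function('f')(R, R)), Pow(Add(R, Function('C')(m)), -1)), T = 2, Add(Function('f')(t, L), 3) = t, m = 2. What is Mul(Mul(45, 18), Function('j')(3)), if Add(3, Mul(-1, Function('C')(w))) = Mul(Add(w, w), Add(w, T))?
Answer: -1971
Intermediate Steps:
Function('f')(t, L) = Add(-3, t)
Function('C')(w) = Add(3, Mul(-2, w, Add(2, w))) (Function('C')(w) = Add(3, Mul(-1, Mul(Add(w, w), Add(w, 2)))) = Add(3, Mul(-1, Mul(Mul(2, w), Add(2, w)))) = Add(3, Mul(-1, Mul(2, w, Add(2, w)))) = Add(3, Mul(-2, w, Add(2, w))))
Function('j')(R) = Add(Rational(-7, 3), Mul(Rational(1, 3), Pow(Add(-13, R), -1), Add(-3, Mul(2, R)))) (Function('j')(R) = Add(Rational(-7, 3), Mul(Rational(1, 3), Mul(Add(R, Add(-3, R)), Pow(Add(R, Add(3, Mul(-4, 2), Mul(-2, Pow(2, 2)))), -1)))) = Add(Rational(-7, 3), Mul(Rational(1, 3), Mul(Add(-3, Mul(2, R)), Pow(Add(R, Add(3, -8, Mul(-2, 4))), -1)))) = Add(Rational(-7, 3), Mul(Rational(1, 3), Mul(Add(-3, Mul(2, R)), Pow(Add(R, Add(3, -8, -8)), -1)))) = Add(Rational(-7, 3), Mul(Rational(1, 3), Mul(Add(-3, Mul(2, R)), Pow(Add(R, -13), -1)))) = Add(Rational(-7, 3), Mul(Rational(1, 3), Mul(Add(-3, Mul(2, R)), Pow(Add(-13, R), -1)))) = Add(Rational(-7, 3), Mul(Rational(1, 3), Mul(Pow(Add(-13, R), -1), Add(-3, Mul(2, R))))) = Add(Rational(-7, 3), Mul(Rational(1, 3), Pow(Add(-13, R), -1), Add(-3, Mul(2, R)))))
Mul(Mul(45, 18), Function('j')(3)) = Mul(Mul(45, 18), Mul(Rational(1, 3), Pow(Add(-13, 3), -1), Add(88, Mul(-5, 3)))) = Mul(810, Mul(Rational(1, 3), Pow(-10, -1), Add(88, -15))) = Mul(810, Mul(Rational(1, 3), Rational(-1, 10), 73)) = Mul(810, Rational(-73, 30)) = -1971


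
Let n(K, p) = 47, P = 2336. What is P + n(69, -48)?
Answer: 2383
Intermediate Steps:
P + n(69, -48) = 2336 + 47 = 2383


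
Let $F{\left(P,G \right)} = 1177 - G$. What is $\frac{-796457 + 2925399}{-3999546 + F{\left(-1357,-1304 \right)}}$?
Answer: $- \frac{2128942}{3997065} \approx -0.53263$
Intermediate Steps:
$\frac{-796457 + 2925399}{-3999546 + F{\left(-1357,-1304 \right)}} = \frac{-796457 + 2925399}{-3999546 + \left(1177 - -1304\right)} = \frac{2128942}{-3999546 + \left(1177 + 1304\right)} = \frac{2128942}{-3999546 + 2481} = \frac{2128942}{-3997065} = 2128942 \left(- \frac{1}{3997065}\right) = - \frac{2128942}{3997065}$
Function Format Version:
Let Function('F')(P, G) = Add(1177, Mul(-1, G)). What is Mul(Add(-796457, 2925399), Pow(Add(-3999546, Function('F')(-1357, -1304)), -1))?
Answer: Rational(-2128942, 3997065) ≈ -0.53263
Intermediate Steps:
Mul(Add(-796457, 2925399), Pow(Add(-3999546, Function('F')(-1357, -1304)), -1)) = Mul(Add(-796457, 2925399), Pow(Add(-3999546, Add(1177, Mul(-1, -1304))), -1)) = Mul(2128942, Pow(Add(-3999546, Add(1177, 1304)), -1)) = Mul(2128942, Pow(Add(-3999546, 2481), -1)) = Mul(2128942, Pow(-3997065, -1)) = Mul(2128942, Rational(-1, 3997065)) = Rational(-2128942, 3997065)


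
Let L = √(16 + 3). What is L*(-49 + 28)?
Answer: -21*√19 ≈ -91.537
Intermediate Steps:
L = √19 ≈ 4.3589
L*(-49 + 28) = √19*(-49 + 28) = √19*(-21) = -21*√19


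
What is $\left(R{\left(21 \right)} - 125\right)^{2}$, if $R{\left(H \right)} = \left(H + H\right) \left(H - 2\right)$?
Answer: $452929$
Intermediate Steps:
$R{\left(H \right)} = 2 H \left(-2 + H\right)$
$\left(R{\left(21 \right)} - 125\right)^{2} = \left(2 \cdot 21 \left(-2 + 21\right) - 125\right)^{2} = \left(2 \cdot 21 \cdot 19 + \left(\left(-134 + \left(-54 + 76\right)\right) - 13\right)\right)^{2} = \left(798 + \left(\left(-134 + 22\right) - 13\right)\right)^{2} = \left(798 - 125\right)^{2} = 673^{2} = 452929$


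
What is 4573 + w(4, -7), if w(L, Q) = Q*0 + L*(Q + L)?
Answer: 4561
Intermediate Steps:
w(L, Q) = L*(L + Q) (w(L, Q) = 0 + L*(L + Q) = L*(L + Q))
4573 + w(4, -7) = 4573 + 4*(4 - 7) = 4573 + 4*(-3) = 4573 - 12 = 4561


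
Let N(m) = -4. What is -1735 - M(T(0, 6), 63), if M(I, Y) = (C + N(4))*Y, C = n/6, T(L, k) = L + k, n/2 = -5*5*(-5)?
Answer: -4108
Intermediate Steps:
n = 250 (n = 2*(-5*5*(-5)) = 2*(-25*(-5)) = 2*125 = 250)
C = 125/3 (C = 250/6 = 250*(1/6) = 125/3 ≈ 41.667)
M(I, Y) = 113*Y/3 (M(I, Y) = (125/3 - 4)*Y = 113*Y/3)
-1735 - M(T(0, 6), 63) = -1735 - 113*63/3 = -1735 - 1*2373 = -1735 - 2373 = -4108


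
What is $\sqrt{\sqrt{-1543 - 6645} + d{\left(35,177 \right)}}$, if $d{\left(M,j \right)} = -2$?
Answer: $\sqrt{-2 + 2 i \sqrt{2047}} \approx 6.6524 + 6.8011 i$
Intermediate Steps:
$\sqrt{\sqrt{-1543 - 6645} + d{\left(35,177 \right)}} = \sqrt{\sqrt{-1543 - 6645} - 2} = \sqrt{\sqrt{-8188} - 2} = \sqrt{2 i \sqrt{2047} - 2} = \sqrt{-2 + 2 i \sqrt{2047}}$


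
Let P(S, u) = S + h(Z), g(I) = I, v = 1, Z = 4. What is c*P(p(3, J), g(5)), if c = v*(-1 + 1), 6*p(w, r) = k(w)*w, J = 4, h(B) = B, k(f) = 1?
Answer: 0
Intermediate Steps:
p(w, r) = w/6 (p(w, r) = (1*w)/6 = w/6)
c = 0 (c = 1*(-1 + 1) = 1*0 = 0)
P(S, u) = 4 + S (P(S, u) = S + 4 = 4 + S)
c*P(p(3, J), g(5)) = 0*(4 + (1/6)*3) = 0*(4 + 1/2) = 0*(9/2) = 0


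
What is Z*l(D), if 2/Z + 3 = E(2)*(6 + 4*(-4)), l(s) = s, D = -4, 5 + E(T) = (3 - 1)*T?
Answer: -8/7 ≈ -1.1429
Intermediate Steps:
E(T) = -5 + 2*T (E(T) = -5 + (3 - 1)*T = -5 + 2*T)
Z = 2/7 (Z = 2/(-3 + (-5 + 2*2)*(6 + 4*(-4))) = 2/(-3 + (-5 + 4)*(6 - 16)) = 2/(-3 - 1*(-10)) = 2/(-3 + 10) = 2/7 ≈ 0.28571)
Z*l(D) = (2/7)*(-4) = -8/7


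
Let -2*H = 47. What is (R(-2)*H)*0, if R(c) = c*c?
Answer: 0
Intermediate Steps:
R(c) = c²
H = -47/2 (H = -½*47 = -47/2 ≈ -23.500)
(R(-2)*H)*0 = ((-2)²*(-47/2))*0 = (4*(-47/2))*0 = -94*0 = 0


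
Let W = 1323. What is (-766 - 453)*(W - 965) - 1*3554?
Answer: -439956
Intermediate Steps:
(-766 - 453)*(W - 965) - 1*3554 = (-766 - 453)*(1323 - 965) - 1*3554 = -1219*358 - 3554 = -436402 - 3554 = -439956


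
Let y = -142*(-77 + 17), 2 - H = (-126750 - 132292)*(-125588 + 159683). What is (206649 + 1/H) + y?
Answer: 1900380567531649/8832036992 ≈ 2.1517e+5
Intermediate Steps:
H = 8832036992 (H = 2 - (-126750 - 132292)*(-125588 + 159683) = 2 - (-259042)*34095 = 2 - 1*(-8832036990) = 2 + 8832036990 = 8832036992)
y = 8520 (y = -142*(-60) = 8520)
(206649 + 1/H) + y = (206649 + 1/8832036992) + 8520 = 1825131612359809/8832036992 + 8520 = 1900380567531649/8832036992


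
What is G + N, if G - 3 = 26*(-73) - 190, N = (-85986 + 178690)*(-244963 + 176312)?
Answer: -6364224389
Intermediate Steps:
N = -6364222304 (N = 92704*(-68651) = -6364222304)
G = -2085 (G = 3 + (26*(-73) - 190) = 3 + (-1898 - 190) = 3 - 2088 = -2085)
G + N = -2085 - 6364222304 = -6364224389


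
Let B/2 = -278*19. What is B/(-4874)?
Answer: 5282/2437 ≈ 2.1674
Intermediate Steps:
B = -10564 (B = 2*(-278*19) = 2*(-5282) = -10564)
B/(-4874) = -10564/(-4874) = -10564*(-1/4874) = 5282/2437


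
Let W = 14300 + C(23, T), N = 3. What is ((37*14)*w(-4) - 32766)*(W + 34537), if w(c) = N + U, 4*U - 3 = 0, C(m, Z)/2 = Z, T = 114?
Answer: -3024710055/2 ≈ -1.5124e+9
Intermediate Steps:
C(m, Z) = 2*Z
U = ¾ (U = ¾ + (¼)*0 = ¾ + 0 = ¾ ≈ 0.75000)
w(c) = 15/4 (w(c) = 3 + ¾ = 15/4)
W = 14528 (W = 14300 + 2*114 = 14300 + 228 = 14528)
((37*14)*w(-4) - 32766)*(W + 34537) = ((37*14)*(15/4) - 32766)*(14528 + 34537) = (518*(15/4) - 32766)*49065 = (3885/2 - 32766)*49065 = -61647/2*49065 = -3024710055/2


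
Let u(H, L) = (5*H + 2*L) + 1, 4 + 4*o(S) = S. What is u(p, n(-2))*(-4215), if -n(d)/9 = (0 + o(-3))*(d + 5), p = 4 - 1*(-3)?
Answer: -1100115/2 ≈ -5.5006e+5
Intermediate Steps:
o(S) = -1 + S/4
p = 7 (p = 4 + 3 = 7)
n(d) = 315/4 + 63*d/4 (n(d) = -9*(0 + (-1 + (¼)*(-3)))*(d + 5) = -9*(0 + (-1 - ¾))*(5 + d) = -9*(0 - 7/4)*(5 + d) = -(-63)*(5 + d)/4 = -9*(-35/4 - 7*d/4) = 315/4 + 63*d/4)
u(H, L) = 1 + 2*L + 5*H (u(H, L) = (2*L + 5*H) + 1 = 1 + 2*L + 5*H)
u(p, n(-2))*(-4215) = (1 + 2*(315/4 + (63/4)*(-2)) + 5*7)*(-4215) = (1 + 2*(315/4 - 63/2) + 35)*(-4215) = (1 + 2*(189/4) + 35)*(-4215) = (1 + 189/2 + 35)*(-4215) = (261/2)*(-4215) = -1100115/2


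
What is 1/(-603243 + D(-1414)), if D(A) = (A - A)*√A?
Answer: -1/603243 ≈ -1.6577e-6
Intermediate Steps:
D(A) = 0 (D(A) = 0*√A = 0)
1/(-603243 + D(-1414)) = 1/(-603243 + 0) = 1/(-603243) = -1/603243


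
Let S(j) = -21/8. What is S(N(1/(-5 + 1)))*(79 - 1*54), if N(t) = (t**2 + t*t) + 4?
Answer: -525/8 ≈ -65.625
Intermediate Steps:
N(t) = 4 + 2*t**2 (N(t) = (t**2 + t**2) + 4 = 2*t**2 + 4 = 4 + 2*t**2)
S(j) = -21/8 (S(j) = -21*1/8 = -21/8)
S(N(1/(-5 + 1)))*(79 - 1*54) = -21*(79 - 1*54)/8 = -21*(79 - 54)/8 = -21/8*25 = -525/8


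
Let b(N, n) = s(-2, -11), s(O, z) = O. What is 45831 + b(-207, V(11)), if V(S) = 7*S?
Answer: 45829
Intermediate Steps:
b(N, n) = -2
45831 + b(-207, V(11)) = 45831 - 2 = 45829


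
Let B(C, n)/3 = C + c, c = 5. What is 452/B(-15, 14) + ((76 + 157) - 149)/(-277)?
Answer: -63862/4155 ≈ -15.370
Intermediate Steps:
B(C, n) = 15 + 3*C (B(C, n) = 3*(C + 5) = 3*(5 + C) = 15 + 3*C)
452/B(-15, 14) + ((76 + 157) - 149)/(-277) = 452/(15 + 3*(-15)) + ((76 + 157) - 149)/(-277) = 452/(15 - 45) + (233 - 149)*(-1/277) = 452/(-30) + 84*(-1/277) = 452*(-1/30) - 84/277 = -226/15 - 84/277 = -63862/4155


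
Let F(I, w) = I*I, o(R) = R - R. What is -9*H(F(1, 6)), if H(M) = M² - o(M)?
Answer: -9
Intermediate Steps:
o(R) = 0
F(I, w) = I²
H(M) = M² (H(M) = M² - 1*0 = M² + 0 = M²)
-9*H(F(1, 6)) = -9*(1²)² = -9*1² = -9*1 = -9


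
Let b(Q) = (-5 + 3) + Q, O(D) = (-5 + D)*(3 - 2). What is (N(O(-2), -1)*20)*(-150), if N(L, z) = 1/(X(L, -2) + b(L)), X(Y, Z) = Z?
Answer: 3000/11 ≈ 272.73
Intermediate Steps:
O(D) = -5 + D (O(D) = (-5 + D)*1 = -5 + D)
b(Q) = -2 + Q
N(L, z) = 1/(-4 + L) (N(L, z) = 1/(-2 + (-2 + L)) = 1/(-4 + L))
(N(O(-2), -1)*20)*(-150) = (20/(-4 + (-5 - 2)))*(-150) = (20/(-4 - 7))*(-150) = (20/(-11))*(-150) = -1/11*20*(-150) = -20/11*(-150) = 3000/11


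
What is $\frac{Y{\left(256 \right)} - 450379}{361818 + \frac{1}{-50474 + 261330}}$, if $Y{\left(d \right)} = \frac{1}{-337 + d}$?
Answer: $- \frac{7692174479200}{6179611192929} \approx -1.2448$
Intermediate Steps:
$\frac{Y{\left(256 \right)} - 450379}{361818 + \frac{1}{-50474 + 261330}} = \frac{\frac{1}{-337 + 256} - 450379}{361818 + \frac{1}{-50474 + 261330}} = \frac{\frac{1}{-81} - 450379}{361818 + \frac{1}{210856}} = \frac{- \frac{1}{81} - 450379}{361818 + \frac{1}{210856}} = - \frac{36480700}{81 \cdot \frac{76291496209}{210856}} = \left(- \frac{36480700}{81}\right) \frac{210856}{76291496209} = - \frac{7692174479200}{6179611192929}$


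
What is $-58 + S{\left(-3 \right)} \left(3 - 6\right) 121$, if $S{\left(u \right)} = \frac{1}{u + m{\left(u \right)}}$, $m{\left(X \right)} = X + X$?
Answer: $- \frac{53}{3} \approx -17.667$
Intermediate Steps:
$m{\left(X \right)} = 2 X$
$S{\left(u \right)} = \frac{1}{3 u}$ ($S{\left(u \right)} = \frac{1}{u + 2 u} = \frac{1}{3 u}$)
$-58 + S{\left(-3 \right)} \left(3 - 6\right) 121 = -58 + \frac{1}{3 \left(-3\right)} \left(3 - 6\right) 121 = -58 + \frac{1}{3} \left(- \frac{1}{3}\right) \left(-3\right) 121 = -58 + \left(- \frac{1}{9}\right) \left(-3\right) 121 = -58 + \frac{1}{3} \cdot 121 = -58 + \frac{121}{3} = - \frac{53}{3}$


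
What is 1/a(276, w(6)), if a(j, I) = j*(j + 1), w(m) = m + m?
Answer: 1/76452 ≈ 1.3080e-5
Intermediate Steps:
w(m) = 2*m
a(j, I) = j*(1 + j)
1/a(276, w(6)) = 1/(276*(1 + 276)) = 1/(276*277) = 1/76452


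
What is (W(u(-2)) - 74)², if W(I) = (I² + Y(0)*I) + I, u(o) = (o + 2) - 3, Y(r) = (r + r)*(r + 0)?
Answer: 4624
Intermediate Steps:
Y(r) = 2*r² (Y(r) = (2*r)*r = 2*r²)
u(o) = -1 + o (u(o) = (2 + o) - 3 = -1 + o)
W(I) = I + I² (W(I) = (I² + (2*0²)*I) + I = (I² + (2*0)*I) + I = (I² + 0*I) + I = (I² + 0) + I = I² + I = I + I²)
(W(u(-2)) - 74)² = ((-1 - 2)*(1 + (-1 - 2)) - 74)² = (-3*(1 - 3) - 74)² = (-3*(-2) - 74)² = (6 - 74)² = (-68)² = 4624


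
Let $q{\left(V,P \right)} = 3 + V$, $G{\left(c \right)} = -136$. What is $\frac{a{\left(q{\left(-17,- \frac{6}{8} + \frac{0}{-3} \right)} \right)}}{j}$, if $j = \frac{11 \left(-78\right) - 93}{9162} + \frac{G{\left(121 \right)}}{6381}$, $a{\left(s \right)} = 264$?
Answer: $- \frac{1714906512}{812707} \approx -2110.1$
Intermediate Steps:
$j = - \frac{812707}{6495858}$ ($j = \frac{11 \left(-78\right) - 93}{9162} - \frac{136}{6381} = \left(-858 - 93\right) \frac{1}{9162} - \frac{136}{6381} = \left(-951\right) \frac{1}{9162} - \frac{136}{6381} = - \frac{317}{3054} - \frac{136}{6381} = - \frac{812707}{6495858} \approx -0.12511$)
$\frac{a{\left(q{\left(-17,- \frac{6}{8} + \frac{0}{-3} \right)} \right)}}{j} = \frac{264}{- \frac{812707}{6495858}} = 264 \left(- \frac{6495858}{812707}\right) = - \frac{1714906512}{812707}$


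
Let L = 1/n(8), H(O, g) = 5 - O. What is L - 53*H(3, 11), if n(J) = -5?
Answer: -531/5 ≈ -106.20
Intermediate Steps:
L = -1/5 (L = 1/(-5) = -1/5 ≈ -0.20000)
L - 53*H(3, 11) = -1/5 - 53*(5 - 1*3) = -1/5 - 53*(5 - 3) = -1/5 - 53*2 = -1/5 - 106 = -531/5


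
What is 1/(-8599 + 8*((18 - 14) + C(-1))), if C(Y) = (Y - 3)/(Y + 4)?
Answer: -3/25733 ≈ -0.00011658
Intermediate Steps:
C(Y) = (-3 + Y)/(4 + Y)
1/(-8599 + 8*((18 - 14) + C(-1))) = 1/(-8599 + 8*((18 - 14) + (-3 - 1)/(4 - 1))) = 1/(-8599 + 8*(4 - 4/3)) = 1/(-8599 + 8*(8/3)) = 1/(-8599 + 64/3) = 1/(-25733/3) = -3/25733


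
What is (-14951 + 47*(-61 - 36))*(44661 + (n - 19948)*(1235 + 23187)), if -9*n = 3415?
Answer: 87161504154350/9 ≈ 9.6846e+12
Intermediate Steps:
n = -3415/9 (n = -⅑*3415 = -3415/9 ≈ -379.44)
(-14951 + 47*(-61 - 36))*(44661 + (n - 19948)*(1235 + 23187)) = (-14951 + 47*(-61 - 36))*(44661 + (-3415/9 - 19948)*(1235 + 23187)) = (-14951 + 47*(-97))*(44661 - 182947/9*24422) = (-14951 - 4559)*(44661 - 4467931634/9) = -19510*(-4467529685/9) = 87161504154350/9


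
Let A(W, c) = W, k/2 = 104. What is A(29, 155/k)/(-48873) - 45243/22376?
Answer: -2211810043/1093582248 ≈ -2.0225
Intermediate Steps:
k = 208 (k = 2*104 = 208)
A(29, 155/k)/(-48873) - 45243/22376 = 29/(-48873) - 45243/22376 = 29*(-1/48873) - 45243*1/22376 = -29/48873 - 45243/22376 = -2211810043/1093582248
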